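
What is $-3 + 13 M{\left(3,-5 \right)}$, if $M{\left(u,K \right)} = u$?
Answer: $36$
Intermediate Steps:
$-3 + 13 M{\left(3,-5 \right)} = -3 + 13 \cdot 3 = -3 + 39 = 36$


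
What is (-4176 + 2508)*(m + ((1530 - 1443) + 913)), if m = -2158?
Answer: 1931544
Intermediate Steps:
(-4176 + 2508)*(m + ((1530 - 1443) + 913)) = (-4176 + 2508)*(-2158 + ((1530 - 1443) + 913)) = -1668*(-2158 + (87 + 913)) = -1668*(-2158 + 1000) = -1668*(-1158) = 1931544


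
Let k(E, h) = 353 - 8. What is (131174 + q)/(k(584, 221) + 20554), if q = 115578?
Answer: 246752/20899 ≈ 11.807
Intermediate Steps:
k(E, h) = 345
(131174 + q)/(k(584, 221) + 20554) = (131174 + 115578)/(345 + 20554) = 246752/20899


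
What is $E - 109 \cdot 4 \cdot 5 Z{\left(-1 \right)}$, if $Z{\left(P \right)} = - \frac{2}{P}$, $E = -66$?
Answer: $-4426$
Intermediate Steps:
$E - 109 \cdot 4 \cdot 5 Z{\left(-1 \right)} = -66 - 109 \cdot 4 \cdot 5 \left(- \frac{2}{-1}\right) = -66 - 109 \cdot 20 \left(\left(-2\right) \left(-1\right)\right) = -66 - 109 \cdot 20 \cdot 2 = -66 - 4360 = -4426$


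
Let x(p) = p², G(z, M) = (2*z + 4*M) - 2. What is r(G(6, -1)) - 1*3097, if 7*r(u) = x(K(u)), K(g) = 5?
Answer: -21654/7 ≈ -3093.4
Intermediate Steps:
G(z, M) = -2 + 2*z + 4*M
r(u) = 25/7 (r(u) = (⅐)*5² = (⅐)*25 = 25/7)
r(G(6, -1)) - 1*3097 = 25/7 - 1*3097 = 25/7 - 3097 = -21654/7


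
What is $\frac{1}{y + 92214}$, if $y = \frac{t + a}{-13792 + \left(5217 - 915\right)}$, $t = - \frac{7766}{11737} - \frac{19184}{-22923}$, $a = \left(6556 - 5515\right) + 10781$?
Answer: $\frac{8927476965}{823227239438818} \approx 1.0844 \cdot 10^{-5}$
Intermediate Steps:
$a = 11822$ ($a = 1041 + 10781 = 11822$)
$t = \frac{4285690}{24458841}$ ($t = \left(-7766\right) \frac{1}{11737} - - \frac{19184}{22923} = - \frac{706}{1067} + \frac{19184}{22923} = \frac{4285690}{24458841} \approx 0.17522$)
$y = - \frac{11121411692}{8927476965}$ ($y = \frac{\frac{4285690}{24458841} + 11822}{-13792 + \left(5217 - 915\right)} = \frac{289156703992}{24458841 \left(-13792 + 4302\right)} = \frac{289156703992}{24458841 \left(-9490\right)} = \frac{289156703992}{24458841} \left(- \frac{1}{9490}\right) = - \frac{11121411692}{8927476965} \approx -1.2458$)
$\frac{1}{y + 92214} = \frac{1}{- \frac{11121411692}{8927476965} + 92214} = \frac{1}{\frac{823227239438818}{8927476965}} = \frac{8927476965}{823227239438818}$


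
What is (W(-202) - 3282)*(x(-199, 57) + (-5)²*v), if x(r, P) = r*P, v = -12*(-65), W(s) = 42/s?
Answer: -2704069971/101 ≈ -2.6773e+7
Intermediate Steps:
v = 780
x(r, P) = P*r
(W(-202) - 3282)*(x(-199, 57) + (-5)²*v) = (42/(-202) - 3282)*(57*(-199) + (-5)²*780) = (42*(-1/202) - 3282)*(-11343 + 25*780) = (-21/101 - 3282)*(-11343 + 19500) = -331503/101*8157 = -2704069971/101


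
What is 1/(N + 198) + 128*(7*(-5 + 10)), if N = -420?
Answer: 994559/222 ≈ 4480.0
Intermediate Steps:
1/(N + 198) + 128*(7*(-5 + 10)) = 1/(-420 + 198) + 128*(7*(-5 + 10)) = 1/(-222) + 128*(7*5) = -1/222 + 128*35 = -1/222 + 4480 = 994559/222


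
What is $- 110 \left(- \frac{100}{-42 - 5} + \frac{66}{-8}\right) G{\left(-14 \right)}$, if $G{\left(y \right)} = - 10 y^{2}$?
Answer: $- \frac{62038900}{47} \approx -1.32 \cdot 10^{6}$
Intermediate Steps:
$- 110 \left(- \frac{100}{-42 - 5} + \frac{66}{-8}\right) G{\left(-14 \right)} = - 110 \left(- \frac{100}{-42 - 5} + \frac{66}{-8}\right) \left(- 10 \left(-14\right)^{2}\right) = - 110 \left(- \frac{100}{-47} + 66 \left(- \frac{1}{8}\right)\right) \left(\left(-10\right) 196\right) = - 110 \left(\left(-100\right) \left(- \frac{1}{47}\right) - \frac{33}{4}\right) \left(-1960\right) = - 110 \left(\frac{100}{47} - \frac{33}{4}\right) \left(-1960\right) = \left(-110\right) \left(- \frac{1151}{188}\right) \left(-1960\right) = \frac{63305}{94} \left(-1960\right) = - \frac{62038900}{47}$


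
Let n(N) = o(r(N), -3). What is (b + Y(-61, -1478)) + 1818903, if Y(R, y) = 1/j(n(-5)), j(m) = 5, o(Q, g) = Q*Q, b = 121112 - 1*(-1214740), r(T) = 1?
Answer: 15773776/5 ≈ 3.1548e+6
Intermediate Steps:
b = 1335852 (b = 121112 + 1214740 = 1335852)
o(Q, g) = Q**2
n(N) = 1 (n(N) = 1**2 = 1)
Y(R, y) = 1/5
(b + Y(-61, -1478)) + 1818903 = (1335852 + 1/5) + 1818903 = 6679261/5 + 1818903 = 15773776/5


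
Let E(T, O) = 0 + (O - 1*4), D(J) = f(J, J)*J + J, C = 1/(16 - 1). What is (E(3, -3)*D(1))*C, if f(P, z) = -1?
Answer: 0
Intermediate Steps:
C = 1/15 ≈ 0.066667
D(J) = 0 (D(J) = -J + J = 0)
E(T, O) = -4 + O (E(T, O) = 0 + (O - 4) = 0 + (-4 + O) = -4 + O)
(E(3, -3)*D(1))*C = ((-4 - 3)*0)*(1/15) = -7*0*(1/15) = 0*(1/15) = 0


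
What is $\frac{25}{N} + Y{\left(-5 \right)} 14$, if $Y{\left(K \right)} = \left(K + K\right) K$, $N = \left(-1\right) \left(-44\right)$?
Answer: $\frac{30825}{44} \approx 700.57$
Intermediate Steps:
$N = 44$
$Y{\left(K \right)} = 2 K^{2}$ ($Y{\left(K \right)} = 2 K K = 2 K^{2}$)
$\frac{25}{N} + Y{\left(-5 \right)} 14 = \frac{25}{44} + 2 \left(-5\right)^{2} \cdot 14 = 25 \cdot \frac{1}{44} + 2 \cdot 25 \cdot 14 = \frac{25}{44} + 50 \cdot 14 = \frac{25}{44} + 700 = \frac{30825}{44}$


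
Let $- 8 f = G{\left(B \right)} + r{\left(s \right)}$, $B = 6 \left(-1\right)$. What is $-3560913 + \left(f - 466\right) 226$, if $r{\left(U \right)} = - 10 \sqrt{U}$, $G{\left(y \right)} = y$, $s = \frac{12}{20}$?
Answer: $- \frac{7332119}{2} + \frac{113 \sqrt{15}}{2} \approx -3.6658 \cdot 10^{6}$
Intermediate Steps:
$B = -6$
$s = \frac{3}{5}$ ($s = 12 \cdot \frac{1}{20} = \frac{3}{5} \approx 0.6$)
$f = \frac{3}{4} + \frac{\sqrt{15}}{4}$ ($f = - \frac{-6 - 10 \sqrt{\frac{3}{5}}}{8} = - \frac{-6 - 10 \frac{\sqrt{15}}{5}}{8} = - \frac{-6 - 2 \sqrt{15}}{8} = \frac{3}{4} + \frac{\sqrt{15}}{4} \approx 1.7182$)
$-3560913 + \left(f - 466\right) 226 = -3560913 + \left(\left(\frac{3}{4} + \frac{\sqrt{15}}{4}\right) - 466\right) 226 = -3560913 + \left(- \frac{1861}{4} + \frac{\sqrt{15}}{4}\right) 226 = -3560913 - \left(\frac{210293}{2} - \frac{113 \sqrt{15}}{2}\right) = - \frac{7332119}{2} + \frac{113 \sqrt{15}}{2}$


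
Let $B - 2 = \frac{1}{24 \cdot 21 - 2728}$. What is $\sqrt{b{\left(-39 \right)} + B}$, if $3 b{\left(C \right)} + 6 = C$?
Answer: $\frac{i \sqrt{4018907}}{556} \approx 3.6056 i$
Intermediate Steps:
$B = \frac{4447}{2224}$ ($B = 2 + \frac{1}{24 \cdot 21 - 2728} = 2 + \frac{1}{504 - 2728} = 2 + \frac{1}{-2224} = 2 - \frac{1}{2224} = \frac{4447}{2224} \approx 1.9995$)
$b{\left(C \right)} = -2 + \frac{C}{3}$
$\sqrt{b{\left(-39 \right)} + B} = \sqrt{\left(-2 + \frac{1}{3} \left(-39\right)\right) + \frac{4447}{2224}} = \sqrt{\left(-2 - 13\right) + \frac{4447}{2224}} = \sqrt{-15 + \frac{4447}{2224}} = \sqrt{- \frac{28913}{2224}} = \frac{i \sqrt{4018907}}{556}$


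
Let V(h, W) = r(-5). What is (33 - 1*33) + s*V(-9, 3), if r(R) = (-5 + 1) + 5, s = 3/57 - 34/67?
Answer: -579/1273 ≈ -0.45483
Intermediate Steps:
s = -579/1273 (s = 3*(1/57) - 34*1/67 = 1/19 - 34/67 = -579/1273 ≈ -0.45483)
r(R) = 1 (r(R) = -4 + 5 = 1)
V(h, W) = 1
(33 - 1*33) + s*V(-9, 3) = (33 - 1*33) - 579/1273*1 = (33 - 33) - 579/1273 = 0 - 579/1273 = -579/1273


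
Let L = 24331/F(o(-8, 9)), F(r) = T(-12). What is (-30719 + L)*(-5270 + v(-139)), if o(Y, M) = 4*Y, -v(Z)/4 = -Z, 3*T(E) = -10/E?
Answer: -1656698838/5 ≈ -3.3134e+8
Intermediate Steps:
T(E) = -10/(3*E) (T(E) = (-10/E)/3 = -10/(3*E))
v(Z) = 4*Z (v(Z) = -(-4)*Z = 4*Z)
F(r) = 5/18 (F(r) = -10/3/(-12) = -10/3*(-1/12) = 5/18)
L = 437958/5 (L = 24331/(5/18) = 24331*(18/5) = 437958/5 ≈ 87592.)
(-30719 + L)*(-5270 + v(-139)) = (-30719 + 437958/5)*(-5270 + 4*(-139)) = 284363*(-5270 - 556)/5 = (284363/5)*(-5826) = -1656698838/5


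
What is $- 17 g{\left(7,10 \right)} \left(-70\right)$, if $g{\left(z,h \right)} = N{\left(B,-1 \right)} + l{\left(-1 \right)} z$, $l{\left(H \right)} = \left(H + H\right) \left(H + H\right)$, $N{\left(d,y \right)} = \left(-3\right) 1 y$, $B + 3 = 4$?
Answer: $36890$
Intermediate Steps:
$B = 1$ ($B = -3 + 4 = 1$)
$N{\left(d,y \right)} = - 3 y$
$l{\left(H \right)} = 4 H^{2}$ ($l{\left(H \right)} = 2 H 2 H = 4 H^{2}$)
$g{\left(z,h \right)} = 3 + 4 z$ ($g{\left(z,h \right)} = \left(-3\right) \left(-1\right) + 4 \left(-1\right)^{2} z = 3 + 4 \cdot 1 z = 3 + 4 z$)
$- 17 g{\left(7,10 \right)} \left(-70\right) = - 17 \left(3 + 4 \cdot 7\right) \left(-70\right) = - 17 \left(3 + 28\right) \left(-70\right) = \left(-17\right) 31 \left(-70\right) = \left(-527\right) \left(-70\right) = 36890$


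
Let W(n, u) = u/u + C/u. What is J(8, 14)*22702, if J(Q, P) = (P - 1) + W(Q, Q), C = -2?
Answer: 624305/2 ≈ 3.1215e+5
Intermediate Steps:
W(n, u) = 1 - 2/u (W(n, u) = u/u - 2/u = 1 - 2/u)
J(Q, P) = -1 + P + (-2 + Q)/Q (J(Q, P) = (P - 1) + (-2 + Q)/Q = (-1 + P) + (-2 + Q)/Q = -1 + P + (-2 + Q)/Q)
J(8, 14)*22702 = (14 - 2/8)*22702 = (14 - 2*⅛)*22702 = (14 - ¼)*22702 = (55/4)*22702 = 624305/2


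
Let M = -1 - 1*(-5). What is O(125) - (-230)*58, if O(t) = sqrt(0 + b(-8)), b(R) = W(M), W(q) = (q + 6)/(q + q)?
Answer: 13340 + sqrt(5)/2 ≈ 13341.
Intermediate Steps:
M = 4 (M = -1 + 5 = 4)
W(q) = (6 + q)/(2*q) (W(q) = (6 + q)/((2*q)) = (6 + q)*(1/(2*q)) = (6 + q)/(2*q))
b(R) = 5/4 (b(R) = (1/2)*(6 + 4)/4 = (1/2)*(1/4)*10 = 5/4)
O(t) = sqrt(5)/2 (O(t) = sqrt(0 + 5/4) = sqrt(5/4) = sqrt(5)/2)
O(125) - (-230)*58 = sqrt(5)/2 - (-230)*58 = sqrt(5)/2 - 1*(-13340) = sqrt(5)/2 + 13340 = 13340 + sqrt(5)/2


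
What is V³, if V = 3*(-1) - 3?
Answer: -216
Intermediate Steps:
V = -6 (V = -3 - 3 = -6)
V³ = (-6)³ = -216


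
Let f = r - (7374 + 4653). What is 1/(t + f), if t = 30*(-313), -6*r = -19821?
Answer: -2/36227 ≈ -5.5207e-5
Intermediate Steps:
r = 6607/2 (r = -⅙*(-19821) = 6607/2 ≈ 3303.5)
t = -9390
f = -17447/2 (f = 6607/2 - (7374 + 4653) = 6607/2 - 1*12027 = 6607/2 - 12027 = -17447/2 ≈ -8723.5)
1/(t + f) = 1/(-9390 - 17447/2) = 1/(-36227/2) = -2/36227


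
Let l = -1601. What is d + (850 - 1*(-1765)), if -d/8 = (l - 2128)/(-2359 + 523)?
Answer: 397609/153 ≈ 2598.8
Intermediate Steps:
d = -2486/153 (d = -8*(-1601 - 2128)/(-2359 + 523) = -(-29832)/(-1836) = -(-29832)*(-1)/1836 = -8*1243/612 = -2486/153 ≈ -16.248)
d + (850 - 1*(-1765)) = -2486/153 + (850 - 1*(-1765)) = -2486/153 + (850 + 1765) = -2486/153 + 2615 = 397609/153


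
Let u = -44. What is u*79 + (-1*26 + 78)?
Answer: -3424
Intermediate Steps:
u*79 + (-1*26 + 78) = -44*79 + (-1*26 + 78) = -3476 + (-26 + 78) = -3476 + 52 = -3424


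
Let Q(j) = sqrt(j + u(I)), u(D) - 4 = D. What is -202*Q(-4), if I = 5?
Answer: -202*sqrt(5) ≈ -451.69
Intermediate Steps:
u(D) = 4 + D
Q(j) = sqrt(9 + j) (Q(j) = sqrt(j + (4 + 5)) = sqrt(j + 9) = sqrt(9 + j))
-202*Q(-4) = -202*sqrt(9 - 4) = -202*sqrt(5)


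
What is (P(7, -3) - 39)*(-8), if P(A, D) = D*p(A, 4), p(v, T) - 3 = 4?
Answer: 480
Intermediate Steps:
p(v, T) = 7 (p(v, T) = 3 + 4 = 7)
P(A, D) = 7*D (P(A, D) = D*7 = 7*D)
(P(7, -3) - 39)*(-8) = (7*(-3) - 39)*(-8) = (-21 - 39)*(-8) = -60*(-8) = 480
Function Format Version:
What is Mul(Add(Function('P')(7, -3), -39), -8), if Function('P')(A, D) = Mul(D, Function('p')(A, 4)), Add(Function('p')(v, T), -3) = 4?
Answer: 480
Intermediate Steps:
Function('p')(v, T) = 7 (Function('p')(v, T) = Add(3, 4) = 7)
Function('P')(A, D) = Mul(7, D) (Function('P')(A, D) = Mul(D, 7) = Mul(7, D))
Mul(Add(Function('P')(7, -3), -39), -8) = Mul(Add(Mul(7, -3), -39), -8) = Mul(Add(-21, -39), -8) = Mul(-60, -8) = 480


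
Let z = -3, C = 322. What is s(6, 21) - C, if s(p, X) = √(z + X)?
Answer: -322 + 3*√2 ≈ -317.76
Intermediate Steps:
s(p, X) = √(-3 + X)
s(6, 21) - C = √(-3 + 21) - 1*322 = √18 - 322 = 3*√2 - 322 = -322 + 3*√2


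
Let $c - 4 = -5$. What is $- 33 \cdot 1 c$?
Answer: $33$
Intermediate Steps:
$c = -1$ ($c = 4 - 5 = -1$)
$- 33 \cdot 1 c = - 33 \cdot 1 \left(-1\right) = - 33 \left(-1\right) = \left(-1\right) \left(-33\right) = 33$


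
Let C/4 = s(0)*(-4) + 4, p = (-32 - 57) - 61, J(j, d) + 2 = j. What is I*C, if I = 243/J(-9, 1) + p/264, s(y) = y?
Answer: -3988/11 ≈ -362.55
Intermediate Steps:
J(j, d) = -2 + j
p = -150 (p = -89 - 61 = -150)
I = -997/44 (I = 243/(-2 - 9) - 150/264 = 243/(-11) - 150*1/264 = 243*(-1/11) - 25/44 = -243/11 - 25/44 = -997/44 ≈ -22.659)
C = 16 (C = 4*(0*(-4) + 4) = 4*(0 + 4) = 4*4 = 16)
I*C = -997/44*16 = -3988/11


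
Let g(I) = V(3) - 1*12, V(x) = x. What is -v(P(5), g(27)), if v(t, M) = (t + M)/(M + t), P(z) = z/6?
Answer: -1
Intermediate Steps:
P(z) = z/6 (P(z) = z*(1/6) = z/6)
g(I) = -9 (g(I) = 3 - 1*12 = 3 - 12 = -9)
v(t, M) = 1 (v(t, M) = (M + t)/(M + t) = 1)
-v(P(5), g(27)) = -1*1 = -1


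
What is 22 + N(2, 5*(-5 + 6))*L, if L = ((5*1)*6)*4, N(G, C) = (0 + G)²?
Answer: 502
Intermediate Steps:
N(G, C) = G²
L = 120 (L = (5*6)*4 = 30*4 = 120)
22 + N(2, 5*(-5 + 6))*L = 22 + 2²*120 = 22 + 4*120 = 22 + 480 = 502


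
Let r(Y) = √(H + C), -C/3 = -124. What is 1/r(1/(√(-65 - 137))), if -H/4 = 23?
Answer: √70/140 ≈ 0.059761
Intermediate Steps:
C = 372 (C = -3*(-124) = 372)
H = -92 (H = -4*23 = -92)
r(Y) = 2*√70 (r(Y) = √(-92 + 372) = √280 = 2*√70)
1/r(1/(√(-65 - 137))) = 1/(2*√70) = √70/140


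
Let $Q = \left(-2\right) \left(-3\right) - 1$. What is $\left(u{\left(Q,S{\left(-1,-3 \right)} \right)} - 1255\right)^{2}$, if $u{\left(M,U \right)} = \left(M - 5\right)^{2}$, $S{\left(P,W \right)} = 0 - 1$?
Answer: $1575025$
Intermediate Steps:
$S{\left(P,W \right)} = -1$ ($S{\left(P,W \right)} = 0 - 1 = -1$)
$Q = 5$ ($Q = 6 - 1 = 5$)
$u{\left(M,U \right)} = \left(-5 + M\right)^{2}$
$\left(u{\left(Q,S{\left(-1,-3 \right)} \right)} - 1255\right)^{2} = \left(\left(-5 + 5\right)^{2} - 1255\right)^{2} = \left(0^{2} - 1255\right)^{2} = \left(0 - 1255\right)^{2} = \left(-1255\right)^{2} = 1575025$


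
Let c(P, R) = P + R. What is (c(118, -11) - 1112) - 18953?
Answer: -19958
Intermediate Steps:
(c(118, -11) - 1112) - 18953 = ((118 - 11) - 1112) - 18953 = (107 - 1112) - 18953 = -1005 - 18953 = -19958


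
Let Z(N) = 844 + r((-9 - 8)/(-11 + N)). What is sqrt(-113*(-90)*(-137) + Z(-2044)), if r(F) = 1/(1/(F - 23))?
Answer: I*sqrt(5880431363790)/2055 ≈ 1180.0*I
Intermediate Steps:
r(F) = -23 + F (r(F) = 1/(1/(-23 + F)) = -23 + F)
Z(N) = 821 - 17/(-11 + N) (Z(N) = 844 + (-23 + (-9 - 8)/(-11 + N)) = 844 + (-23 - 17/(-11 + N)) = 821 - 17/(-11 + N))
sqrt(-113*(-90)*(-137) + Z(-2044)) = sqrt(-113*(-90)*(-137) + (-9048 + 821*(-2044))/(-11 - 2044)) = sqrt(10170*(-137) + (-9048 - 1678124)/(-2055)) = sqrt(-1393290 - 1/2055*(-1687172)) = sqrt(-1393290 + 1687172/2055) = sqrt(-2861523778/2055) = I*sqrt(5880431363790)/2055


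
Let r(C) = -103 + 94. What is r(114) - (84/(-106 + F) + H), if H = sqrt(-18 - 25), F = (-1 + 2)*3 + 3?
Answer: -204/25 - I*sqrt(43) ≈ -8.16 - 6.5574*I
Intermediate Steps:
F = 6 (F = 1*3 + 3 = 3 + 3 = 6)
H = I*sqrt(43) (H = sqrt(-43) = I*sqrt(43) ≈ 6.5574*I)
r(C) = -9
r(114) - (84/(-106 + F) + H) = -9 - (84/(-106 + 6) + I*sqrt(43)) = -9 - (84/(-100) + I*sqrt(43)) = -9 - (-1/100*84 + I*sqrt(43)) = -9 - (-21/25 + I*sqrt(43)) = -9 + (21/25 - I*sqrt(43)) = -204/25 - I*sqrt(43)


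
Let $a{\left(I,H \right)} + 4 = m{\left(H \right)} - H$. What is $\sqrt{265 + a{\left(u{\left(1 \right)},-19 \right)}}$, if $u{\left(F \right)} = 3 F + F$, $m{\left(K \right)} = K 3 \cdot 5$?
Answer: $i \sqrt{5} \approx 2.2361 i$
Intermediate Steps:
$m{\left(K \right)} = 15 K$ ($m{\left(K \right)} = 3 K 5 = 15 K$)
$u{\left(F \right)} = 4 F$
$a{\left(I,H \right)} = -4 + 14 H$ ($a{\left(I,H \right)} = -4 + \left(15 H - H\right) = -4 + 14 H$)
$\sqrt{265 + a{\left(u{\left(1 \right)},-19 \right)}} = \sqrt{265 + \left(-4 + 14 \left(-19\right)\right)} = \sqrt{265 - 270} = \sqrt{-5} = i \sqrt{5}$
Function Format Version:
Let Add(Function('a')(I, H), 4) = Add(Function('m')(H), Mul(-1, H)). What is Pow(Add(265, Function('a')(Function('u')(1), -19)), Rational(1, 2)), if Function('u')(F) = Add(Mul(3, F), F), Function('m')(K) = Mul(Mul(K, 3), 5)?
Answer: Mul(I, Pow(5, Rational(1, 2))) ≈ Mul(2.2361, I)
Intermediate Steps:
Function('m')(K) = Mul(15, K) (Function('m')(K) = Mul(Mul(3, K), 5) = Mul(15, K))
Function('u')(F) = Mul(4, F)
Function('a')(I, H) = Add(-4, Mul(14, H)) (Function('a')(I, H) = Add(-4, Add(Mul(15, H), Mul(-1, H))) = Add(-4, Mul(14, H)))
Pow(Add(265, Function('a')(Function('u')(1), -19)), Rational(1, 2)) = Pow(Add(265, Add(-4, Mul(14, -19))), Rational(1, 2)) = Pow(Add(265, Add(-4, -266)), Rational(1, 2)) = Pow(Add(265, -270), Rational(1, 2)) = Pow(-5, Rational(1, 2)) = Mul(I, Pow(5, Rational(1, 2)))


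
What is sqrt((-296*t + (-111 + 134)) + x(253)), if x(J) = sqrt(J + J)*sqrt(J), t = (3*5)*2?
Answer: sqrt(-8857 + 253*sqrt(2)) ≈ 92.191*I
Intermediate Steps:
t = 30 (t = 15*2 = 30)
x(J) = J*sqrt(2) (x(J) = sqrt(2*J)*sqrt(J) = (sqrt(2)*sqrt(J))*sqrt(J) = J*sqrt(2))
sqrt((-296*t + (-111 + 134)) + x(253)) = sqrt((-296*30 + (-111 + 134)) + 253*sqrt(2)) = sqrt((-8880 + 23) + 253*sqrt(2)) = sqrt(-8857 + 253*sqrt(2))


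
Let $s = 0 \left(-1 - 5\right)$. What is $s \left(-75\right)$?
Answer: $0$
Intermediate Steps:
$s = 0$ ($s = 0 \left(-6\right) = 0$)
$s \left(-75\right) = 0 \left(-75\right) = 0$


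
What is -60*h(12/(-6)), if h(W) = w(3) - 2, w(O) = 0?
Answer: 120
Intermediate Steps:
h(W) = -2 (h(W) = 0 - 2 = -2)
-60*h(12/(-6)) = -60*(-2) = 120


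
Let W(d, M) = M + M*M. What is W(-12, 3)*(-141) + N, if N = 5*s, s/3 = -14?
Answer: -1902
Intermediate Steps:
s = -42 (s = 3*(-14) = -42)
N = -210 (N = 5*(-42) = -210)
W(d, M) = M + M²
W(-12, 3)*(-141) + N = (3*(1 + 3))*(-141) - 210 = (3*4)*(-141) - 210 = 12*(-141) - 210 = -1692 - 210 = -1902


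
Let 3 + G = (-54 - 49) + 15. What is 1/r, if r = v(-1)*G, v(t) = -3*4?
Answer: 1/1092 ≈ 0.00091575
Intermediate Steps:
v(t) = -12
G = -91 (G = -3 + ((-54 - 49) + 15) = -3 + (-103 + 15) = -3 - 88 = -91)
r = 1092 (r = -12*(-91) = 1092)
1/r = 1/1092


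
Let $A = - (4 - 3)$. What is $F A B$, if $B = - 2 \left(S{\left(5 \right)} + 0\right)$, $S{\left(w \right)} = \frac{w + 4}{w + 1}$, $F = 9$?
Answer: $27$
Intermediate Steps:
$S{\left(w \right)} = \frac{4 + w}{1 + w}$
$B = -3$ ($B = - 2 \left(\frac{4 + 5}{1 + 5} + 0\right) = - 2 \left(\frac{1}{6} \cdot 9 + 0\right) = - 2 \left(\frac{3}{2} + 0\right) = \left(-2\right) \frac{3}{2} = -3$)
$A = -1$ ($A = \left(-1\right) 1 = -1$)
$F A B = 9 \left(-1\right) \left(-3\right) = \left(-9\right) \left(-3\right) = 27$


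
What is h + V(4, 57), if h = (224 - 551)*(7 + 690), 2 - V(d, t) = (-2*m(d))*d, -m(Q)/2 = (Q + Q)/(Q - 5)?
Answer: -227789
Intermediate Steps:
m(Q) = -4*Q/(-5 + Q) (m(Q) = -2*(Q + Q)/(Q - 5) = -2*2*Q/(-5 + Q) = -4*Q/(-5 + Q))
V(d, t) = 2 - 8*d**2/(-5 + d) (V(d, t) = 2 - (-(-8)*d/(-5 + d))*d = 2 - 8*d/(-5 + d)*d = 2 - 8*d**2/(-5 + d))
h = -227919 (h = -327*697 = -227919)
h + V(4, 57) = -227919 + 2*(-5 + 4 - 4*4**2)/(-5 + 4) = -227919 + 2*(-5 + 4 - 4*16)/(-1) = -227919 + 2*(-1)*(-5 + 4 - 64) = -227919 + 2*(-1)*(-65) = -227919 + 130 = -227789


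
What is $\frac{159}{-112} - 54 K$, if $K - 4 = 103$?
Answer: $- \frac{647295}{112} \approx -5779.4$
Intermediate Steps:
$K = 107$ ($K = 4 + 103 = 107$)
$\frac{159}{-112} - 54 K = \frac{159}{-112} - 5778 = 159 \left(- \frac{1}{112}\right) - 5778 = - \frac{159}{112} - 5778 = - \frac{647295}{112}$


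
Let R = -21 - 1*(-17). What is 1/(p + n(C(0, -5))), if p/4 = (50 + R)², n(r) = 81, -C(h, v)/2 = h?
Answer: 1/8545 ≈ 0.00011703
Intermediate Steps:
C(h, v) = -2*h
R = -4 (R = -21 + 17 = -4)
p = 8464 (p = 4*(50 - 4)² = 4*46² = 4*2116 = 8464)
1/(p + n(C(0, -5))) = 1/(8464 + 81) = 1/8545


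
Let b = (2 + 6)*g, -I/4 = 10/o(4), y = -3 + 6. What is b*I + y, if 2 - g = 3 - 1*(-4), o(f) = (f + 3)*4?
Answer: 421/7 ≈ 60.143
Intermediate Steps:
o(f) = 12 + 4*f (o(f) = (3 + f)*4 = 12 + 4*f)
g = -5 (g = 2 - (3 - 1*(-4)) = 2 - (3 + 4) = 2 - 1*7 = 2 - 7 = -5)
y = 3
I = -10/7 (I = -40/(12 + 4*4) = -40/(12 + 16) = -40/28 = -4*5/14 = -10/7 ≈ -1.4286)
b = -40 (b = (2 + 6)*(-5) = 8*(-5) = -40)
b*I + y = -40*(-10/7) + 3 = 400/7 + 3 = 421/7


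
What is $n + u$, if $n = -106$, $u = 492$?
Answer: $386$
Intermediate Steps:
$n + u = -106 + 492 = 386$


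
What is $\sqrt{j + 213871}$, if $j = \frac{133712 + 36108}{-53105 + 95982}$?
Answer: $\frac{47 \sqrt{177997133811}}{42877} \approx 462.47$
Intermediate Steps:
$j = \frac{169820}{42877} \approx 3.9606$
$\sqrt{j + 213871} = \sqrt{\frac{169820}{42877} + 213871} = \sqrt{\frac{9170316687}{42877}} = \frac{47 \sqrt{177997133811}}{42877}$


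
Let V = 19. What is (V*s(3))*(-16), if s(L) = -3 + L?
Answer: 0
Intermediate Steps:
(V*s(3))*(-16) = (19*(-3 + 3))*(-16) = (19*0)*(-16) = 0*(-16) = 0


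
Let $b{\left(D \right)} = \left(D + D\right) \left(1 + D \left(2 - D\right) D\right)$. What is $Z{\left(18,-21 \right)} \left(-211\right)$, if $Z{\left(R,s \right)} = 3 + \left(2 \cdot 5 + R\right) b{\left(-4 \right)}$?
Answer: $4583975$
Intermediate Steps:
$b{\left(D \right)} = 2 D \left(1 + D^{2} \left(2 - D\right)\right)$
$Z{\left(R,s \right)} = -7757 - 776 R$ ($Z{\left(R,s \right)} = 3 + \left(2 \cdot 5 + R\right) 2 \left(-4\right) \left(1 - \left(-4\right)^{3} + 2 \left(-4\right)^{2}\right) = 3 + \left(10 + R\right) 2 \left(-4\right) \left(1 - -64 + 2 \cdot 16\right) = 3 + \left(10 + R\right) 2 \left(-4\right) \left(1 + 64 + 32\right) = 3 + \left(10 + R\right) 2 \left(-4\right) 97 = 3 + \left(10 + R\right) \left(-776\right) = 3 - \left(7760 + 776 R\right) = -7757 - 776 R$)
$Z{\left(18,-21 \right)} \left(-211\right) = \left(-7757 - 13968\right) \left(-211\right) = \left(-21725\right) \left(-211\right) = 4583975$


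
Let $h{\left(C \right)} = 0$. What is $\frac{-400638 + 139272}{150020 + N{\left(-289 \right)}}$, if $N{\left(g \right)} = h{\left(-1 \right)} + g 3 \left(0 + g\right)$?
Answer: $- \frac{261366}{400583} \approx -0.65246$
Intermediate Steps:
$N{\left(g \right)} = 3 g^{2}$ ($N{\left(g \right)} = 0 + g 3 \left(0 + g\right) = 0 + g 3 g = 0 + 3 g^{2} = 3 g^{2}$)
$\frac{-400638 + 139272}{150020 + N{\left(-289 \right)}} = \frac{-400638 + 139272}{150020 + 3 \left(-289\right)^{2}} = - \frac{261366}{150020 + 3 \cdot 83521} = - \frac{261366}{150020 + 250563} = - \frac{261366}{400583}$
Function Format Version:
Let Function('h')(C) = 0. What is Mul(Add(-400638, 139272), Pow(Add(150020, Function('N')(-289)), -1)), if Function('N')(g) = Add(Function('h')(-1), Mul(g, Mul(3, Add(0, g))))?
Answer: Rational(-261366, 400583) ≈ -0.65246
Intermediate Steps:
Function('N')(g) = Mul(3, Pow(g, 2)) (Function('N')(g) = Add(0, Mul(g, Mul(3, Add(0, g)))) = Add(0, Mul(g, Mul(3, g))) = Add(0, Mul(3, Pow(g, 2))) = Mul(3, Pow(g, 2)))
Mul(Add(-400638, 139272), Pow(Add(150020, Function('N')(-289)), -1)) = Mul(Add(-400638, 139272), Pow(Add(150020, Mul(3, Pow(-289, 2))), -1)) = Mul(-261366, Pow(Add(150020, Mul(3, 83521)), -1)) = Mul(-261366, Pow(Add(150020, 250563), -1)) = Mul(-261366, Pow(400583, -1)) = Mul(-261366, Rational(1, 400583)) = Rational(-261366, 400583)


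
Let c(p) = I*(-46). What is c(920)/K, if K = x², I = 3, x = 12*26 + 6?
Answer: -23/16854 ≈ -0.0013647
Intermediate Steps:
x = 318 (x = 312 + 6 = 318)
K = 101124 (K = 318² = 101124)
c(p) = -138 (c(p) = 3*(-46) = -138)
c(920)/K = -138/101124 = -138*1/101124 = -23/16854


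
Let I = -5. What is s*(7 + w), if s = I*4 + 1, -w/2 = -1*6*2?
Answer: -589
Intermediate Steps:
w = 24 (w = -2*(-1*6)*2 = -(-12)*2 = -2*(-12) = 24)
s = -19 (s = -5*4 + 1 = -20 + 1 = -19)
s*(7 + w) = -19*(7 + 24) = -19*31 = -589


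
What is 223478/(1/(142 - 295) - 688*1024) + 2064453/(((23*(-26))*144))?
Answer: -75157479211223/3094013833248 ≈ -24.291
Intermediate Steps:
223478/(1/(142 - 295) - 688*1024) + 2064453/(((23*(-26))*144)) = 223478/(1/(-153) - 704512) + 2064453/((-598*144)) = 223478/(-1/153 - 704512) + 2064453/(-86112) = 223478/(-107790337/153) + 2064453*(-1/86112) = 223478*(-153/107790337) - 688151/28704 = -34192134/107790337 - 688151/28704 = -75157479211223/3094013833248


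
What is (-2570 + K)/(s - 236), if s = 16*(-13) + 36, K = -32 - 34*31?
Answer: 457/51 ≈ 8.9608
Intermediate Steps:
K = -1086 (K = -32 - 1054 = -1086)
s = -172 (s = -208 + 36 = -172)
(-2570 + K)/(s - 236) = (-2570 - 1086)/(-172 - 236) = -3656/(-408) = -3656*(-1/408) = 457/51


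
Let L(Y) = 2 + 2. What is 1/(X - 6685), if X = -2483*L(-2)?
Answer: -1/16617 ≈ -6.0179e-5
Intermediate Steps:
L(Y) = 4
X = -9932 (X = -2483*4 = -9932)
1/(X - 6685) = 1/(-9932 - 6685) = 1/(-16617) = -1/16617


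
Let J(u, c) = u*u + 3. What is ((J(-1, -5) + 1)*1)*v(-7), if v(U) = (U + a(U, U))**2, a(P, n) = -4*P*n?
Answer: 206045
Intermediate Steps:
a(P, n) = -4*P*n
J(u, c) = 3 + u**2 (J(u, c) = u**2 + 3 = 3 + u**2)
v(U) = (U - 4*U**2)**2 (v(U) = (U - 4*U*U)**2 = (U - 4*U**2)**2)
((J(-1, -5) + 1)*1)*v(-7) = (((3 + (-1)**2) + 1)*1)*((-7)**2*(1 - 4*(-7))**2) = (((3 + 1) + 1)*1)*(49*(1 + 28)**2) = ((4 + 1)*1)*(49*29**2) = (5*1)*(49*841) = 5*41209 = 206045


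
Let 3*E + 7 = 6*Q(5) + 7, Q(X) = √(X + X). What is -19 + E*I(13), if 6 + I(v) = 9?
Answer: -19 + 6*√10 ≈ -0.026334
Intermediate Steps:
I(v) = 3 (I(v) = -6 + 9 = 3)
Q(X) = √2*√X (Q(X) = √(2*X) = √2*√X)
E = 2*√10 (E = -7/3 + (6*(√2*√5) + 7)/3 = -7/3 + (6*√10 + 7)/3 = -7/3 + (7 + 6*√10)/3 = -7/3 + (7/3 + 2*√10) = 2*√10 ≈ 6.3246)
-19 + E*I(13) = -19 + (2*√10)*3 = -19 + 6*√10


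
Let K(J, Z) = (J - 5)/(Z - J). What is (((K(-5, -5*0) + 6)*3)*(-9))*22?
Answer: -2376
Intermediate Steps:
K(J, Z) = (-5 + J)/(Z - J)
(((K(-5, -5*0) + 6)*3)*(-9))*22 = ((((5 - 1*(-5))/(-5 - (-5)*0) + 6)*3)*(-9))*22 = ((((5 + 5)/(-5 - 1*0) + 6)*3)*(-9))*22 = (((10/(-5 + 0) + 6)*3)*(-9))*22 = (((10/(-5) + 6)*3)*(-9))*22 = (((-1/5*10 + 6)*3)*(-9))*22 = (((-2 + 6)*3)*(-9))*22 = ((4*3)*(-9))*22 = (12*(-9))*22 = -108*22 = -2376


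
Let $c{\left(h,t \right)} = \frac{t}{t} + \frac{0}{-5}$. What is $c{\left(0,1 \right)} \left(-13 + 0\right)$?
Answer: $-13$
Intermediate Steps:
$c{\left(h,t \right)} = 1$ ($c{\left(h,t \right)} = 1 + 0 \left(- \frac{1}{5}\right) = 1 + 0 = 1$)
$c{\left(0,1 \right)} \left(-13 + 0\right) = 1 \left(-13 + 0\right) = 1 \left(-13\right) = -13$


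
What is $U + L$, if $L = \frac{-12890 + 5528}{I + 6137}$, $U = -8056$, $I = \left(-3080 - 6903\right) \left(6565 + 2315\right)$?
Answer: $- \frac{714107219206}{88642903} \approx -8056.0$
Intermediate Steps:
$I = -88649040$ ($I = \left(-9983\right) 8880 = -88649040$)
$L = \frac{7362}{88642903}$ ($L = \frac{-12890 + 5528}{-88649040 + 6137} = - \frac{7362}{-88642903} = \left(-7362\right) \left(- \frac{1}{88642903}\right) = \frac{7362}{88642903} \approx 8.3052 \cdot 10^{-5}$)
$U + L = -8056 + \frac{7362}{88642903} = - \frac{714107219206}{88642903}$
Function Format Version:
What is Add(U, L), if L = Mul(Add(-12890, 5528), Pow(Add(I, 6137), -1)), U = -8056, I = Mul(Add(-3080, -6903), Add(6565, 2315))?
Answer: Rational(-714107219206, 88642903) ≈ -8056.0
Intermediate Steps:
I = -88649040 (I = Mul(-9983, 8880) = -88649040)
L = Rational(7362, 88642903) (L = Mul(Add(-12890, 5528), Pow(Add(-88649040, 6137), -1)) = Mul(-7362, Pow(-88642903, -1)) = Mul(-7362, Rational(-1, 88642903)) = Rational(7362, 88642903) ≈ 8.3052e-5)
Add(U, L) = Add(-8056, Rational(7362, 88642903)) = Rational(-714107219206, 88642903)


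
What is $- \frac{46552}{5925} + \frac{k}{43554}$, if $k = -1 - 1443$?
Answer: $- \frac{339346918}{43009575} \approx -7.89$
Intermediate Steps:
$k = -1444$ ($k = -1 - 1443 = -1444$)
$- \frac{46552}{5925} + \frac{k}{43554} = - \frac{46552}{5925} - \frac{1444}{43554} = \left(-46552\right) \frac{1}{5925} - \frac{722}{21777} = - \frac{46552}{5925} - \frac{722}{21777} = - \frac{339346918}{43009575}$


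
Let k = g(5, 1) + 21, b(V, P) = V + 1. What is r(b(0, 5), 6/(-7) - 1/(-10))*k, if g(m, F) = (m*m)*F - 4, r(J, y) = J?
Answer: 42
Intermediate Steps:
b(V, P) = 1 + V
g(m, F) = -4 + F*m**2 (g(m, F) = m**2*F - 4 = F*m**2 - 4 = -4 + F*m**2)
k = 42 (k = (-4 + 1*5**2) + 21 = (-4 + 1*25) + 21 = (-4 + 25) + 21 = 21 + 21 = 42)
r(b(0, 5), 6/(-7) - 1/(-10))*k = (1 + 0)*42 = 1*42 = 42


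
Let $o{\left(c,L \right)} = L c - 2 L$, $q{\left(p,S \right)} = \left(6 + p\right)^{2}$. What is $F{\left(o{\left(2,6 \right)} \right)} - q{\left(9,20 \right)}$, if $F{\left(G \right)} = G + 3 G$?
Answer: $-225$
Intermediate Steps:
$o{\left(c,L \right)} = - 2 L + L c$
$F{\left(G \right)} = 4 G$
$F{\left(o{\left(2,6 \right)} \right)} - q{\left(9,20 \right)} = 4 \cdot 6 \left(-2 + 2\right) - \left(6 + 9\right)^{2} = 4 \cdot 6 \cdot 0 - 15^{2} = 4 \cdot 0 - 225 = 0 - 225 = -225$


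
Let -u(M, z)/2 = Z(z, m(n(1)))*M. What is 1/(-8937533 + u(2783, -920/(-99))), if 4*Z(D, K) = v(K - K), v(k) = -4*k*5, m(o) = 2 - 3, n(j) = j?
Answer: -1/8937533 ≈ -1.1189e-7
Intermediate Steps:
m(o) = -1
v(k) = -20*k
Z(D, K) = 0 (Z(D, K) = (-20*(K - K))/4 = (-20*0)/4 = (¼)*0 = 0)
u(M, z) = 0 (u(M, z) = -0*M = -2*0 = 0)
1/(-8937533 + u(2783, -920/(-99))) = 1/(-8937533 + 0) = 1/(-8937533) = -1/8937533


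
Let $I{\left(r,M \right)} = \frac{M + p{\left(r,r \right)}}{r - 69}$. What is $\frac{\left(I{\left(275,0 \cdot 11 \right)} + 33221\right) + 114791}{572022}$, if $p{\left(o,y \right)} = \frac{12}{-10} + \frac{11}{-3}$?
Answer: $\frac{457357007}{1767547980} \approx 0.25875$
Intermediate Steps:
$p{\left(o,y \right)} = - \frac{73}{15}$ ($p{\left(o,y \right)} = 12 \left(- \frac{1}{10}\right) + 11 \left(- \frac{1}{3}\right) = - \frac{6}{5} - \frac{11}{3} = - \frac{73}{15}$)
$I{\left(r,M \right)} = \frac{- \frac{73}{15} + M}{-69 + r}$ ($I{\left(r,M \right)} = \frac{M - \frac{73}{15}}{r - 69} = \frac{- \frac{73}{15} + M}{-69 + r}$)
$\frac{\left(I{\left(275,0 \cdot 11 \right)} + 33221\right) + 114791}{572022} = \frac{\left(\frac{- \frac{73}{15} + 0 \cdot 11}{-69 + 275} + 33221\right) + 114791}{572022} = \left(\left(\frac{- \frac{73}{15} + 0}{206} + 33221\right) + 114791\right) \frac{1}{572022} = \left(\left(\frac{1}{206} \left(- \frac{73}{15}\right) + 33221\right) + 114791\right) \frac{1}{572022} = \left(\left(- \frac{73}{3090} + 33221\right) + 114791\right) \frac{1}{572022} = \left(\frac{102652817}{3090} + 114791\right) \frac{1}{572022} = \frac{457357007}{3090} \cdot \frac{1}{572022} = \frac{457357007}{1767547980}$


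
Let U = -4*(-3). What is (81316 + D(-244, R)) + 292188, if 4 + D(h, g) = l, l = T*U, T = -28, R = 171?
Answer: 373164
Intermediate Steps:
U = 12
l = -336 (l = -28*12 = -336)
D(h, g) = -340 (D(h, g) = -4 - 336 = -340)
(81316 + D(-244, R)) + 292188 = (81316 - 340) + 292188 = 80976 + 292188 = 373164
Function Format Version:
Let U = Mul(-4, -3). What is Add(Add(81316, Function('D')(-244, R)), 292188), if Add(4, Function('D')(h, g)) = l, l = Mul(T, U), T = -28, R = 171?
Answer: 373164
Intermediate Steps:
U = 12
l = -336 (l = Mul(-28, 12) = -336)
Function('D')(h, g) = -340 (Function('D')(h, g) = Add(-4, -336) = -340)
Add(Add(81316, Function('D')(-244, R)), 292188) = Add(Add(81316, -340), 292188) = Add(80976, 292188) = 373164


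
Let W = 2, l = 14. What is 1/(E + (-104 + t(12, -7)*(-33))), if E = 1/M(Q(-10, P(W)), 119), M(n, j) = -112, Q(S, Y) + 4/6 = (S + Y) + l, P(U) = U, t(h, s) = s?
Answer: 112/14223 ≈ 0.0078746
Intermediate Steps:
Q(S, Y) = 40/3 + S + Y (Q(S, Y) = -⅔ + ((S + Y) + 14) = -⅔ + (14 + S + Y) = 40/3 + S + Y)
E = -1/112 (E = 1/(-112) = -1/112 ≈ -0.0089286)
1/(E + (-104 + t(12, -7)*(-33))) = 1/(-1/112 + (-104 - 7*(-33))) = 1/(-1/112 + (-104 + 231)) = 1/(-1/112 + 127) = 1/(14223/112) = 112/14223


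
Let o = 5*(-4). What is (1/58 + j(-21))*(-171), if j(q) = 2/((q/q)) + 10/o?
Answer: -7524/29 ≈ -259.45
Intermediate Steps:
o = -20
j(q) = 3/2 (j(q) = 2/((q/q)) + 10/(-20) = 2/1 + 10*(-1/20) = 2*1 - ½ = 2 - ½ = 3/2)
(1/58 + j(-21))*(-171) = (1/58 + 3/2)*(-171) = (44/29)*(-171) = -7524/29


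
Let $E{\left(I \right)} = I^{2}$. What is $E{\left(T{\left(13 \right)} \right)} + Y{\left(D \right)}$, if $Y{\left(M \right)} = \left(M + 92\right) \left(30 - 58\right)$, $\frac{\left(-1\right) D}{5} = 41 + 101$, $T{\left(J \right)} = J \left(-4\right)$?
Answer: $20008$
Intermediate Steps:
$T{\left(J \right)} = - 4 J$
$D = -710$ ($D = - 5 \left(41 + 101\right) = \left(-5\right) 142 = -710$)
$Y{\left(M \right)} = -2576 - 28 M$ ($Y{\left(M \right)} = \left(92 + M\right) \left(-28\right) = -2576 - 28 M$)
$E{\left(T{\left(13 \right)} \right)} + Y{\left(D \right)} = \left(\left(-4\right) 13\right)^{2} - -17304 = \left(-52\right)^{2} + \left(-2576 + 19880\right) = 2704 + 17304 = 20008$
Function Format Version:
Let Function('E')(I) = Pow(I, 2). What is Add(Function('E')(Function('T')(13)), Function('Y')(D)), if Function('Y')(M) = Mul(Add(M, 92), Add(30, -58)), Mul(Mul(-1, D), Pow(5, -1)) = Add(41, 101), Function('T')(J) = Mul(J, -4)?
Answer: 20008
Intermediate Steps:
Function('T')(J) = Mul(-4, J)
D = -710 (D = Mul(-5, Add(41, 101)) = Mul(-5, 142) = -710)
Function('Y')(M) = Add(-2576, Mul(-28, M)) (Function('Y')(M) = Mul(Add(92, M), -28) = Add(-2576, Mul(-28, M)))
Add(Function('E')(Function('T')(13)), Function('Y')(D)) = Add(Pow(Mul(-4, 13), 2), Add(-2576, Mul(-28, -710))) = Add(Pow(-52, 2), Add(-2576, 19880)) = Add(2704, 17304) = 20008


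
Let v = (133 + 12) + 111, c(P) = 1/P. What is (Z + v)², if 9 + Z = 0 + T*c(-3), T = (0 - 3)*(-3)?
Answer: 59536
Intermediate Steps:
T = 9 (T = -3*(-3) = 9)
Z = -12 (Z = -9 + (0 + 9/(-3)) = -9 + (0 + 9*(-⅓)) = -9 + (0 - 3) = -9 - 3 = -12)
v = 256 (v = 145 + 111 = 256)
(Z + v)² = (-12 + 256)² = 244² = 59536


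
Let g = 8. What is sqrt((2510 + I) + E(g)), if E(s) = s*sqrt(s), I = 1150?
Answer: 2*sqrt(915 + 4*sqrt(2)) ≈ 60.685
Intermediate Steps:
E(s) = s**(3/2)
sqrt((2510 + I) + E(g)) = sqrt((2510 + 1150) + 8**(3/2)) = sqrt(3660 + 16*sqrt(2))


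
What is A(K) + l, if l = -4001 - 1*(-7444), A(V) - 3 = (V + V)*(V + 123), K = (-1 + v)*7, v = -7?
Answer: -4058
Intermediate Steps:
K = -56 (K = (-1 - 7)*7 = -8*7 = -56)
A(V) = 3 + 2*V*(123 + V) (A(V) = 3 + (V + V)*(V + 123) = 3 + (2*V)*(123 + V) = 3 + 2*V*(123 + V))
l = 3443 (l = -4001 + 7444 = 3443)
A(K) + l = (3 + 2*(-56)² + 246*(-56)) + 3443 = (3 + 2*3136 - 13776) + 3443 = (3 + 6272 - 13776) + 3443 = -7501 + 3443 = -4058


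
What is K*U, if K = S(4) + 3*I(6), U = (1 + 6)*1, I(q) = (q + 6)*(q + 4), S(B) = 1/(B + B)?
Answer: 20167/8 ≈ 2520.9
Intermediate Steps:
S(B) = 1/(2*B)
I(q) = (4 + q)*(6 + q) (I(q) = (6 + q)*(4 + q) = (4 + q)*(6 + q))
U = 7 (U = 7*1 = 7)
K = 2881/8 (K = (½)/4 + 3*(24 + 6² + 10*6) = (½)*(¼) + 3*(24 + 36 + 60) = ⅛ + 3*120 = ⅛ + 360 = 2881/8 ≈ 360.13)
K*U = (2881/8)*7 = 20167/8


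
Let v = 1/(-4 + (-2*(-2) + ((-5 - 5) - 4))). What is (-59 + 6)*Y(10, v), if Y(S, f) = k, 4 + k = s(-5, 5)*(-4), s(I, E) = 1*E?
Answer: 1272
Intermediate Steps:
s(I, E) = E
v = -1/14 (v = 1/(-4 + (4 + (-10 - 4))) = 1/(-4 + (4 - 14)) = 1/(-4 - 10) = 1/(-14) = -1/14 ≈ -0.071429)
k = -24 (k = -4 + 5*(-4) = -4 - 20 = -24)
Y(S, f) = -24
(-59 + 6)*Y(10, v) = (-59 + 6)*(-24) = -53*(-24) = 1272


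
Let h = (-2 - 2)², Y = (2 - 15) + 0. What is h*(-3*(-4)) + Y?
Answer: 179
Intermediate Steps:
Y = -13 (Y = -13 + 0 = -13)
h = 16 (h = (-4)² = 16)
h*(-3*(-4)) + Y = 16*(-3*(-4)) - 13 = 16*12 - 13 = 192 - 13 = 179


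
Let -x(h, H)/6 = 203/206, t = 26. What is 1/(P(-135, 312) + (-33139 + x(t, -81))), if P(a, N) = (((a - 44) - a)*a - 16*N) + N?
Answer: -103/3284146 ≈ -3.1363e-5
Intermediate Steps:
P(a, N) = -44*a - 15*N (P(a, N) = (((-44 + a) - a)*a - 16*N) + N = (-44*a - 16*N) + N = -44*a - 15*N)
x(h, H) = -609/103 (x(h, H) = -1218/206 = -6*203/206 = -609/103)
1/(P(-135, 312) + (-33139 + x(t, -81))) = 1/((-44*(-135) - 15*312) + (-33139 - 609/103)) = 1/((5940 - 4680) - 3413926/103) = 1/(1260 - 3413926/103) = 1/(-3284146/103) = -103/3284146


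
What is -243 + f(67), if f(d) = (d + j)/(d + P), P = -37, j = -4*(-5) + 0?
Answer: -2401/10 ≈ -240.10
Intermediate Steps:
j = 20 (j = 20 + 0 = 20)
f(d) = (20 + d)/(-37 + d) (f(d) = (d + 20)/(d - 37) = (20 + d)/(-37 + d))
-243 + f(67) = -243 + (20 + 67)/(-37 + 67) = -243 + 87/30 = -243 + (1/30)*87 = -243 + 29/10 = -2401/10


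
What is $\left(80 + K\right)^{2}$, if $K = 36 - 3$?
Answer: $12769$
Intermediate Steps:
$K = 33$
$\left(80 + K\right)^{2} = \left(80 + 33\right)^{2} = 113^{2} = 12769$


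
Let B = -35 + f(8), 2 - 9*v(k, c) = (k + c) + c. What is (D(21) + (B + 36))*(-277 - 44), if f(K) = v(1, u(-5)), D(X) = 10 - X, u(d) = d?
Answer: 8453/3 ≈ 2817.7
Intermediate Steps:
v(k, c) = 2/9 - 2*c/9 - k/9 (v(k, c) = 2/9 - ((k + c) + c)/9 = 2/9 - ((c + k) + c)/9 = 2/9 - (k + 2*c)/9 = 2/9 + (-2*c/9 - k/9) = 2/9 - 2*c/9 - k/9)
f(K) = 11/9 (f(K) = 2/9 - 2/9*(-5) - 1/9*1 = 2/9 + 10/9 - 1/9 = 11/9)
B = -304/9 (B = -35 + 11/9 = -304/9 ≈ -33.778)
(D(21) + (B + 36))*(-277 - 44) = ((10 - 1*21) + (-304/9 + 36))*(-277 - 44) = ((10 - 21) + 20/9)*(-321) = (-11 + 20/9)*(-321) = -79/9*(-321) = 8453/3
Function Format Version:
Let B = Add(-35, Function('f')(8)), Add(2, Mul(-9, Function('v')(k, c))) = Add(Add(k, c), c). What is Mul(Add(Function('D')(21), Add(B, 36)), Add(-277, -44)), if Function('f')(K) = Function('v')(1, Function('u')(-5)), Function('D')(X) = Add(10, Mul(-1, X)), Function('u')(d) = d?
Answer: Rational(8453, 3) ≈ 2817.7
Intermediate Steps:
Function('v')(k, c) = Add(Rational(2, 9), Mul(Rational(-2, 9), c), Mul(Rational(-1, 9), k)) (Function('v')(k, c) = Add(Rational(2, 9), Mul(Rational(-1, 9), Add(Add(k, c), c))) = Add(Rational(2, 9), Mul(Rational(-1, 9), Add(Add(c, k), c))) = Add(Rational(2, 9), Mul(Rational(-1, 9), Add(k, Mul(2, c)))) = Add(Rational(2, 9), Add(Mul(Rational(-2, 9), c), Mul(Rational(-1, 9), k))) = Add(Rational(2, 9), Mul(Rational(-2, 9), c), Mul(Rational(-1, 9), k)))
Function('f')(K) = Rational(11, 9) (Function('f')(K) = Add(Rational(2, 9), Mul(Rational(-2, 9), -5), Mul(Rational(-1, 9), 1)) = Add(Rational(2, 9), Rational(10, 9), Rational(-1, 9)) = Rational(11, 9))
B = Rational(-304, 9) (B = Add(-35, Rational(11, 9)) = Rational(-304, 9) ≈ -33.778)
Mul(Add(Function('D')(21), Add(B, 36)), Add(-277, -44)) = Mul(Add(Add(10, Mul(-1, 21)), Add(Rational(-304, 9), 36)), Add(-277, -44)) = Mul(Add(Add(10, -21), Rational(20, 9)), -321) = Mul(Add(-11, Rational(20, 9)), -321) = Mul(Rational(-79, 9), -321) = Rational(8453, 3)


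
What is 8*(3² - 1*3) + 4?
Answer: 52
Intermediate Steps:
8*(3² - 1*3) + 4 = 8*(9 - 3) + 4 = 8*6 + 4 = 48 + 4 = 52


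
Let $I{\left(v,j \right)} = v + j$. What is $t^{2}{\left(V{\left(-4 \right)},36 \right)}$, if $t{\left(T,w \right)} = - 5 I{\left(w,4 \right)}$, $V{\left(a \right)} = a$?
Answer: $40000$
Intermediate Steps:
$I{\left(v,j \right)} = j + v$
$t{\left(T,w \right)} = -20 - 5 w$ ($t{\left(T,w \right)} = - 5 \left(4 + w\right) = -20 - 5 w$)
$t^{2}{\left(V{\left(-4 \right)},36 \right)} = \left(-20 - 180\right)^{2} = \left(-200\right)^{2} = 40000$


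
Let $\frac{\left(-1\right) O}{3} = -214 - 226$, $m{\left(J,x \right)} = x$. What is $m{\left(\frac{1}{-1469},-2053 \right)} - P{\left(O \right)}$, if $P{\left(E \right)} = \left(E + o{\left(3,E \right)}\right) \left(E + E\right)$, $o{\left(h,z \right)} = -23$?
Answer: $-3426133$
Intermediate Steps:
$O = 1320$ ($O = - 3 \left(-214 - 226\right) = \left(-3\right) \left(-440\right) = 1320$)
$P{\left(E \right)} = 2 E \left(-23 + E\right)$ ($P{\left(E \right)} = \left(E - 23\right) \left(E + E\right) = \left(-23 + E\right) 2 E = 2 E \left(-23 + E\right)$)
$m{\left(\frac{1}{-1469},-2053 \right)} - P{\left(O \right)} = -2053 - 2 \cdot 1320 \left(-23 + 1320\right) = -2053 - 2 \cdot 1320 \cdot 1297 = -2053 - 3424080 = -3426133$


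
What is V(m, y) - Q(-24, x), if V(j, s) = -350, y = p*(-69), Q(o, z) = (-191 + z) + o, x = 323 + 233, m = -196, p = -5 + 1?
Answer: -691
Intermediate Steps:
p = -4
x = 556
Q(o, z) = -191 + o + z
y = 276 (y = -4*(-69) = 276)
V(m, y) - Q(-24, x) = -350 - (-191 - 24 + 556) = -350 - 1*341 = -350 - 341 = -691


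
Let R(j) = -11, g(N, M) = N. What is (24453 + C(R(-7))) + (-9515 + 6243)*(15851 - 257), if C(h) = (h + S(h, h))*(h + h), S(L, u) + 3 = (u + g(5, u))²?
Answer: -50999599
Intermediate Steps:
S(L, u) = -3 + (5 + u)² (S(L, u) = -3 + (u + 5)² = -3 + (5 + u)²)
C(h) = 2*h*(-3 + h + (5 + h)²) (C(h) = (h + (-3 + (5 + h)²))*(h + h) = (-3 + h + (5 + h)²)*(2*h) = 2*h*(-3 + h + (5 + h)²))
(24453 + C(R(-7))) + (-9515 + 6243)*(15851 - 257) = (24453 + 2*(-11)*(-3 - 11 + (5 - 11)²)) + (-9515 + 6243)*(15851 - 257) = (24453 + 2*(-11)*(-3 - 11 + (-6)²)) - 3272*15594 = (24453 + 2*(-11)*(-3 - 11 + 36)) - 51023568 = (24453 + 2*(-11)*22) - 51023568 = (24453 - 484) - 51023568 = 23969 - 51023568 = -50999599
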